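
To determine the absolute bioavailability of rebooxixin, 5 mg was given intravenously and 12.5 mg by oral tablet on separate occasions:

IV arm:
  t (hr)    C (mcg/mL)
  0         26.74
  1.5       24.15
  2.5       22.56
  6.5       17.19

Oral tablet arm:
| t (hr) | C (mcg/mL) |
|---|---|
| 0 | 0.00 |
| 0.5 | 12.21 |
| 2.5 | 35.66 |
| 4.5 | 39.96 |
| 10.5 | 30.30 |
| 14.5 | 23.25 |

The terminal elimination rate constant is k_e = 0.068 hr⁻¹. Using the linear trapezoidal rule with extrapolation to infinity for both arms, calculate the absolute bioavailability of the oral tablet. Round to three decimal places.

F = 0.799

Trapezoidal AUC_0→6.5 (IV):
  [0→1.5]: (26.74+24.15)/2 × 1.5 = 38.1675
  [1.5→2.5]: (24.15+22.56)/2 × 1 = 23.355
  [2.5→6.5]: (22.56+17.19)/2 × 4 = 79.5
  Sum = 141.0225 mcg/mL·hr
IV tail: 17.19/0.068 = 252.794; AUC_iv,0→∞ = 141.0225 + 252.794 = 393.8165 mcg/mL·hr
Trapezoidal AUC_0→14.5 (oral tablet):
  [0→0.5]: (0.00+12.21)/2 × 0.5 = 3.0525
  [0.5→2.5]: (12.21+35.66)/2 × 2 = 47.87
  [2.5→4.5]: (35.66+39.96)/2 × 2 = 75.62
  [4.5→10.5]: (39.96+30.30)/2 × 6 = 210.78
  [10.5→14.5]: (30.30+23.25)/2 × 4 = 107.1
  Sum = 444.4225 mcg/mL·hr
oral tablet tail: 23.25/0.068 = 341.912; AUC_ev,0→∞ = 444.4225 + 341.912 = 786.3345 mcg/mL·hr
F = (AUC_ev/D_ev)/(AUC_iv/D_iv) = (786.3345/12.5)/(393.8165/5) = 62.90676/78.7633 = 0.7987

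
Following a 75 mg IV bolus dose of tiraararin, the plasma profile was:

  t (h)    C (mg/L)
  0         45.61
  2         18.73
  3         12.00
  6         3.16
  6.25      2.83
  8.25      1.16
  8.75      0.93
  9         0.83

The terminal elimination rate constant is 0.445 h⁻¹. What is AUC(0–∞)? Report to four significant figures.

Trapezoidal AUC_0→9:
  [0→2]: (45.61+18.73)/2 × 2 = 64.34
  [2→3]: (18.73+12.00)/2 × 1 = 15.365
  [3→6]: (12.00+3.16)/2 × 3 = 22.74
  [6→6.25]: (3.16+2.83)/2 × 0.25 = 0.74875
  [6.25→8.25]: (2.83+1.16)/2 × 2 = 3.99
  [8.25→8.75]: (1.16+0.93)/2 × 0.5 = 0.5225
  [8.75→9]: (0.93+0.83)/2 × 0.25 = 0.22
  Sum = 107.92625 mg/L·h
Extrapolated tail: C_last / k_e = 0.83 / 0.445 = 1.865
AUC_0→∞ = 107.92625 + 1.865 = 109.79125 mg/L·h

AUC = 109.8 mg/L·h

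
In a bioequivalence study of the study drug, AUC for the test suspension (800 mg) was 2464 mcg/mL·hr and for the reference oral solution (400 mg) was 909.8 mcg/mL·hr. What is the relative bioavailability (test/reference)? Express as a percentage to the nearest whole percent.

F_rel = 135%

F_rel = (AUC_test/D_test) / (AUC_ref/D_ref)
      = (2464/800) / (909.8/400)
      = 3.08 / 2.2745 = 1.3541 = 135.41%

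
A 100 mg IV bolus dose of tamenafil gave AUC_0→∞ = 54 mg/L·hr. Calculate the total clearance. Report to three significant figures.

CL = Dose_iv / AUC_0→∞
   = 100 / 54 = 1.85185 L/hr

CL = 1.85 L/hr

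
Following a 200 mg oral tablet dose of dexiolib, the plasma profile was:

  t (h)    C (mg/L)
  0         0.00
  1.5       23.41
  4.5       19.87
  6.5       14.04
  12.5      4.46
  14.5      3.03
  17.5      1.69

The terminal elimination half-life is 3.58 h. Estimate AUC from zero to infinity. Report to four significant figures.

AUC = 195.2 mg/L·h

Trapezoidal AUC_0→17.5:
  [0→1.5]: (0.00+23.41)/2 × 1.5 = 17.5575
  [1.5→4.5]: (23.41+19.87)/2 × 3 = 64.92
  [4.5→6.5]: (19.87+14.04)/2 × 2 = 33.91
  [6.5→12.5]: (14.04+4.46)/2 × 6 = 55.5
  [12.5→14.5]: (4.46+3.03)/2 × 2 = 7.49
  [14.5→17.5]: (3.03+1.69)/2 × 3 = 7.08
  Sum = 186.4575 mg/L·h
k_e = ln2 / t½ = 0.693147 / 3.58 = 0.1936 h^-1
Extrapolated tail: C_last / k_e = 1.69 / 0.1936 = 8.729
AUC_0→∞ = 186.4575 + 8.729 = 195.1865 mg/L·h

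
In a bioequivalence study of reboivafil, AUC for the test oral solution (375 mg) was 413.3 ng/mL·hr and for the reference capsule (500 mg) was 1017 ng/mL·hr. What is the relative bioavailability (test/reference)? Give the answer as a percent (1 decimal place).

F_rel = 54.2%

F_rel = (AUC_test/D_test) / (AUC_ref/D_ref)
      = (413.3/375) / (1017/500)
      = 1.10213 / 2.034 = 0.5419 = 54.19%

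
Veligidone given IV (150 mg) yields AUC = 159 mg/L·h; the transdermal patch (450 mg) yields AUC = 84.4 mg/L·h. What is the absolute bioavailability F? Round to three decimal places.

F = (AUC_ev / D_ev) / (AUC_iv / D_iv)
  = (84.4/450) / (159/150)
  = 0.187556 / 1.06 = 0.1769

F = 0.177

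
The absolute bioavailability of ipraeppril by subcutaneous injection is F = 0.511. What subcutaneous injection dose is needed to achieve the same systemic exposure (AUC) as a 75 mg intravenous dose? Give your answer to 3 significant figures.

For equal systemic exposure: F × D_ev = D_iv
D_ev = D_iv / F = 75 / 0.511 = 146.771 mg

D_subcutaneous = 147 mg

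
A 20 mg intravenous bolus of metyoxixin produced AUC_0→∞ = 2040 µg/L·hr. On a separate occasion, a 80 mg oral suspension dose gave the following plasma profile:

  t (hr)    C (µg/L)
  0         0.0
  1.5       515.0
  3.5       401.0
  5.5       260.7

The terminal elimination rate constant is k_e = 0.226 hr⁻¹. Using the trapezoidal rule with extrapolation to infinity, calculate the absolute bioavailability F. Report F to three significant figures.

F = 0.382

Trapezoidal AUC_0→5.5 (oral suspension):
  [0→1.5]: (0.0+515.0)/2 × 1.5 = 386.25
  [1.5→3.5]: (515.0+401.0)/2 × 2 = 916.0
  [3.5→5.5]: (401.0+260.7)/2 × 2 = 661.7
  Sum = 1963.95 µg/L·hr
Tail: C_last/k_e = 260.7/0.226 = 1153.540
AUC_0→∞ (oral suspension) = 1963.95 + 1153.540 = 3117.49 µg/L·hr
F = (AUC_ev/D_ev)/(AUC_iv/D_iv) = (3117.49/80)/(2040/20) = 38.968625/102 = 0.3820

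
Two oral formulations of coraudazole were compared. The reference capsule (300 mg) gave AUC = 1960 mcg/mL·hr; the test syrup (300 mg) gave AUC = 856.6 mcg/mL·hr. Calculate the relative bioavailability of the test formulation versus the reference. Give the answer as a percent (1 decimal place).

F_rel = 43.7%

F_rel = (AUC_test/D_test) / (AUC_ref/D_ref)
      = (856.6/300) / (1960/300)
      = 2.85533 / 6.53333 = 0.4370 = 43.70%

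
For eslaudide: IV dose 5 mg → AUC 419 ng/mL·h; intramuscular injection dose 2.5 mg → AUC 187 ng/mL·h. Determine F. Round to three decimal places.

F = 0.893

F = (AUC_ev / D_ev) / (AUC_iv / D_iv)
  = (187/2.5) / (419/5)
  = 74.8 / 83.8 = 0.8926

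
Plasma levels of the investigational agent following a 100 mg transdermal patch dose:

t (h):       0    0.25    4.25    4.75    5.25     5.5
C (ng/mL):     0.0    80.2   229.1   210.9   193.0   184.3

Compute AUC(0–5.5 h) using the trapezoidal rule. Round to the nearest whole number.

AUC = 887 ng/mL·h

Trapezoidal AUC_0→5.5:
  [0→0.25]: (0.0+80.2)/2 × 0.25 = 10.025
  [0.25→4.25]: (80.2+229.1)/2 × 4 = 618.6
  [4.25→4.75]: (229.1+210.9)/2 × 0.5 = 110.0
  [4.75→5.25]: (210.9+193.0)/2 × 0.5 = 100.975
  [5.25→5.5]: (193.0+184.3)/2 × 0.25 = 47.1625
  Sum = 886.7625 ng/mL·h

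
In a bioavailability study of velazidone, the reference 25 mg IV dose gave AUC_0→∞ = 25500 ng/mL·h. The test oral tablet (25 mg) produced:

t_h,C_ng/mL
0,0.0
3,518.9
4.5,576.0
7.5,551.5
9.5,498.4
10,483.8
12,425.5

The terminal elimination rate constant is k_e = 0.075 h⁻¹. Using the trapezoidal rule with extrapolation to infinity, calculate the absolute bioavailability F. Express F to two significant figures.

Trapezoidal AUC_0→12 (oral tablet):
  [0→3]: (0.0+518.9)/2 × 3 = 778.35
  [3→4.5]: (518.9+576.0)/2 × 1.5 = 821.175
  [4.5→7.5]: (576.0+551.5)/2 × 3 = 1691.25
  [7.5→9.5]: (551.5+498.4)/2 × 2 = 1049.9
  [9.5→10]: (498.4+483.8)/2 × 0.5 = 245.55
  [10→12]: (483.8+425.5)/2 × 2 = 909.3
  Sum = 5495.525 ng/mL·h
Tail: C_last/k_e = 425.5/0.075 = 5673.333
AUC_0→∞ (oral tablet) = 5495.525 + 5673.333 = 11168.858 ng/mL·h
F = (AUC_ev/D_ev)/(AUC_iv/D_iv) = (11168.858/25)/(25500/25) = 446.75432/1020 = 0.4380

F = 0.44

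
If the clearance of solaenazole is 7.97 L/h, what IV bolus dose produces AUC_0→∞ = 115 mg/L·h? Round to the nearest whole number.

Dose_iv = CL × AUC_0→∞
     = 7.97 × 115 = 916.55 mg

Dose = 917 mg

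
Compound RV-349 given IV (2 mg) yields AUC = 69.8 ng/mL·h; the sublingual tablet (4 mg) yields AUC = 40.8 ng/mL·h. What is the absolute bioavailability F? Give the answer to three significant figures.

F = (AUC_ev / D_ev) / (AUC_iv / D_iv)
  = (40.8/4) / (69.8/2)
  = 10.2 / 34.9 = 0.2923

F = 0.292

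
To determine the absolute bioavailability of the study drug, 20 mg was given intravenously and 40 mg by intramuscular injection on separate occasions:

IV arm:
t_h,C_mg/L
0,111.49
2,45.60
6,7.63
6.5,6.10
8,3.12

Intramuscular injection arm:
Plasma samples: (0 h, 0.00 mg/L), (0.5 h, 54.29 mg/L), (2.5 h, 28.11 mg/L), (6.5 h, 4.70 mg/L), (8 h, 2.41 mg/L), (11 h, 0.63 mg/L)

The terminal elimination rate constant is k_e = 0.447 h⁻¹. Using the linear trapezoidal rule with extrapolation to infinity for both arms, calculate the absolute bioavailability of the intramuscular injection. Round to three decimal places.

F = 0.308

Trapezoidal AUC_0→8 (IV):
  [0→2]: (111.49+45.60)/2 × 2 = 157.09
  [2→6]: (45.60+7.63)/2 × 4 = 106.46
  [6→6.5]: (7.63+6.10)/2 × 0.5 = 3.4325
  [6.5→8]: (6.10+3.12)/2 × 1.5 = 6.915
  Sum = 273.8975 mg/L·h
IV tail: 3.12/0.447 = 6.980; AUC_iv,0→∞ = 273.8975 + 6.980 = 280.8775 mg/L·h
Trapezoidal AUC_0→11 (intramuscular injection):
  [0→0.5]: (0.00+54.29)/2 × 0.5 = 13.5725
  [0.5→2.5]: (54.29+28.11)/2 × 2 = 82.4
  [2.5→6.5]: (28.11+4.70)/2 × 4 = 65.62
  [6.5→8]: (4.70+2.41)/2 × 1.5 = 5.3325
  [8→11]: (2.41+0.63)/2 × 3 = 4.56
  Sum = 171.485 mg/L·h
intramuscular injection tail: 0.63/0.447 = 1.409; AUC_ev,0→∞ = 171.485 + 1.409 = 172.894 mg/L·h
F = (AUC_ev/D_ev)/(AUC_iv/D_iv) = (172.894/40)/(280.8775/20) = 4.32235/14.043875 = 0.3078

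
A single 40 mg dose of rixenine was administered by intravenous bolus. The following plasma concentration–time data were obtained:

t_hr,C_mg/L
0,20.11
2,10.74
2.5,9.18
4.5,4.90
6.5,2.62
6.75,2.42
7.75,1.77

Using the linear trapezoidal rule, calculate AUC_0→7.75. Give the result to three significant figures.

Trapezoidal AUC_0→7.75:
  [0→2]: (20.11+10.74)/2 × 2 = 30.85
  [2→2.5]: (10.74+9.18)/2 × 0.5 = 4.98
  [2.5→4.5]: (9.18+4.90)/2 × 2 = 14.08
  [4.5→6.5]: (4.90+2.62)/2 × 2 = 7.52
  [6.5→6.75]: (2.62+2.42)/2 × 0.25 = 0.63
  [6.75→7.75]: (2.42+1.77)/2 × 1 = 2.095
  Sum = 60.155 mg/L·hr

AUC = 60.2 mg/L·hr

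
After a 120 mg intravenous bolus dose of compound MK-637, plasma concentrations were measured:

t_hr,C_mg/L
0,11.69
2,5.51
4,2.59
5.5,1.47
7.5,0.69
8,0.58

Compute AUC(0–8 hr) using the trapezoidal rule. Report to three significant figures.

AUC = 30.8 mg/L·hr

Trapezoidal AUC_0→8:
  [0→2]: (11.69+5.51)/2 × 2 = 17.2
  [2→4]: (5.51+2.59)/2 × 2 = 8.1
  [4→5.5]: (2.59+1.47)/2 × 1.5 = 3.045
  [5.5→7.5]: (1.47+0.69)/2 × 2 = 2.16
  [7.5→8]: (0.69+0.58)/2 × 0.5 = 0.3175
  Sum = 30.8225 mg/L·hr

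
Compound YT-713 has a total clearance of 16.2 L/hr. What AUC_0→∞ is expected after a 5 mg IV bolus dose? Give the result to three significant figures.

AUC_0→∞ = Dose_iv / CL
        = 5 / 16.2 = 0.308642 mg/L·hr

AUC = 0.309 mg/L·hr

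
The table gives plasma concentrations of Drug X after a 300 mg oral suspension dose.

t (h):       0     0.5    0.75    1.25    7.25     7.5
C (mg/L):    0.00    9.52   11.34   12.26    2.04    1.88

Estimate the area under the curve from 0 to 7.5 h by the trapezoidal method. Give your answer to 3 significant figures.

AUC = 54.3 mg/L·h

Trapezoidal AUC_0→7.5:
  [0→0.5]: (0.00+9.52)/2 × 0.5 = 2.38
  [0.5→0.75]: (9.52+11.34)/2 × 0.25 = 2.6075
  [0.75→1.25]: (11.34+12.26)/2 × 0.5 = 5.9
  [1.25→7.25]: (12.26+2.04)/2 × 6 = 42.9
  [7.25→7.5]: (2.04+1.88)/2 × 0.25 = 0.49
  Sum = 54.2775 mg/L·h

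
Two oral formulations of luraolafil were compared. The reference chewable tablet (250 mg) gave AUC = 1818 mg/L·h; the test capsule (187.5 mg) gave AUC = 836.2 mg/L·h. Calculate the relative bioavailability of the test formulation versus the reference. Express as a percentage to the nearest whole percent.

F_rel = 61%

F_rel = (AUC_test/D_test) / (AUC_ref/D_ref)
      = (836.2/187.5) / (1818/250)
      = 4.45973 / 7.272 = 0.6133 = 61.33%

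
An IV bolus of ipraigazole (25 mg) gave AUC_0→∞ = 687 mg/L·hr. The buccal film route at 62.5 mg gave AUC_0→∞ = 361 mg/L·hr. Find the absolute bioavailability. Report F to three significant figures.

F = (AUC_ev / D_ev) / (AUC_iv / D_iv)
  = (361/62.5) / (687/25)
  = 5.776 / 27.48 = 0.2102

F = 0.210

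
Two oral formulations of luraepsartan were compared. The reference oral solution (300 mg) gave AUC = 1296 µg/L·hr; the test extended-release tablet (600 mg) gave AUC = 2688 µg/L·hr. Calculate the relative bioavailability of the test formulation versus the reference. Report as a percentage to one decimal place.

F_rel = 103.7%

F_rel = (AUC_test/D_test) / (AUC_ref/D_ref)
      = (2688/600) / (1296/300)
      = 4.48 / 4.32 = 1.0370 = 103.70%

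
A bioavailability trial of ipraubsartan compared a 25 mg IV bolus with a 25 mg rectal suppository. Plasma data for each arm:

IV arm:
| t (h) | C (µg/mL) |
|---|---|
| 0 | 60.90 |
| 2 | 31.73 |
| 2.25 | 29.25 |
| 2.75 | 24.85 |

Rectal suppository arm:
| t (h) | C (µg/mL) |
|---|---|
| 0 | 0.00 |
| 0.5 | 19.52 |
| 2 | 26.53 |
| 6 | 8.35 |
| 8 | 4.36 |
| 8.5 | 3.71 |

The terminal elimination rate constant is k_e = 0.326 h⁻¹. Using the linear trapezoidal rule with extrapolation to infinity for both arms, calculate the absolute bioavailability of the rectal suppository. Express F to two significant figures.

F = 0.71

Trapezoidal AUC_0→2.75 (IV):
  [0→2]: (60.90+31.73)/2 × 2 = 92.63
  [2→2.25]: (31.73+29.25)/2 × 0.25 = 7.6225
  [2.25→2.75]: (29.25+24.85)/2 × 0.5 = 13.525
  Sum = 113.7775 µg/mL·h
IV tail: 24.85/0.326 = 76.227; AUC_iv,0→∞ = 113.7775 + 76.227 = 190.0045 µg/mL·h
Trapezoidal AUC_0→8.5 (rectal suppository):
  [0→0.5]: (0.00+19.52)/2 × 0.5 = 4.88
  [0.5→2]: (19.52+26.53)/2 × 1.5 = 34.5375
  [2→6]: (26.53+8.35)/2 × 4 = 69.76
  [6→8]: (8.35+4.36)/2 × 2 = 12.71
  [8→8.5]: (4.36+3.71)/2 × 0.5 = 2.0175
  Sum = 123.905 µg/mL·h
rectal suppository tail: 3.71/0.326 = 11.380; AUC_ev,0→∞ = 123.905 + 11.380 = 135.285 µg/mL·h
F = (AUC_ev/D_ev)/(AUC_iv/D_iv) = (135.285/25)/(190.0045/25) = 5.4114/7.60018 = 0.7120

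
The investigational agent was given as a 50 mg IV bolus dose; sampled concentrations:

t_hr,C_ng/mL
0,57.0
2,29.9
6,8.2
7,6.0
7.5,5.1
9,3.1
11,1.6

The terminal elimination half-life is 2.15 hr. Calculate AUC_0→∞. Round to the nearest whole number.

Trapezoidal AUC_0→11:
  [0→2]: (57.0+29.9)/2 × 2 = 86.9
  [2→6]: (29.9+8.2)/2 × 4 = 76.2
  [6→7]: (8.2+6.0)/2 × 1 = 7.1
  [7→7.5]: (6.0+5.1)/2 × 0.5 = 2.775
  [7.5→9]: (5.1+3.1)/2 × 1.5 = 6.15
  [9→11]: (3.1+1.6)/2 × 2 = 4.7
  Sum = 183.825 ng/mL·hr
k_e = ln2 / t½ = 0.693147 / 2.15 = 0.3224 hr^-1
Extrapolated tail: C_last / k_e = 1.6 / 0.3224 = 4.963
AUC_0→∞ = 183.825 + 4.963 = 188.788 ng/mL·hr

AUC = 189 ng/mL·hr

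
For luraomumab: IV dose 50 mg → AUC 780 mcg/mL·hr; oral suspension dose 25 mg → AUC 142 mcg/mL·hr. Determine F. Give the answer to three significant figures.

F = (AUC_ev / D_ev) / (AUC_iv / D_iv)
  = (142/25) / (780/50)
  = 5.68 / 15.6 = 0.3641

F = 0.364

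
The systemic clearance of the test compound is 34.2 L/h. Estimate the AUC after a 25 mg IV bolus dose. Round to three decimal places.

AUC_0→∞ = Dose_iv / CL
        = 25 / 34.2 = 0.730994 mg/L·h

AUC = 0.731 mg/L·h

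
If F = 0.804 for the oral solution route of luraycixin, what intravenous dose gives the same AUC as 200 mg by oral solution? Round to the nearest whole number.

Systemic exposure from an extravascular dose = F × D_ev, so the equivalent IV dose is F × D_ev.
D_iv = F × D_ev = 0.804 × 200 = 160.8 mg

D_iv = 161 mg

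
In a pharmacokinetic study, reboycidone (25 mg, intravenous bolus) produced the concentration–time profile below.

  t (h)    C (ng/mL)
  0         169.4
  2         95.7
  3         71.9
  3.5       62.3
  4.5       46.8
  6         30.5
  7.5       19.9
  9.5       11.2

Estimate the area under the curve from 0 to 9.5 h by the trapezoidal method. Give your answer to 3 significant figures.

Trapezoidal AUC_0→9.5:
  [0→2]: (169.4+95.7)/2 × 2 = 265.1
  [2→3]: (95.7+71.9)/2 × 1 = 83.8
  [3→3.5]: (71.9+62.3)/2 × 0.5 = 33.55
  [3.5→4.5]: (62.3+46.8)/2 × 1 = 54.55
  [4.5→6]: (46.8+30.5)/2 × 1.5 = 57.975
  [6→7.5]: (30.5+19.9)/2 × 1.5 = 37.8
  [7.5→9.5]: (19.9+11.2)/2 × 2 = 31.1
  Sum = 563.875 ng/mL·h

AUC = 564 ng/mL·h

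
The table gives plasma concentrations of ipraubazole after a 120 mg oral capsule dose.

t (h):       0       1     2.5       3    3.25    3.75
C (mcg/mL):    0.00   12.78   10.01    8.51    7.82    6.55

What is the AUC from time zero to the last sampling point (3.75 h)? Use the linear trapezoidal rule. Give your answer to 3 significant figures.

AUC = 33.7 mcg/mL·h

Trapezoidal AUC_0→3.75:
  [0→1]: (0.00+12.78)/2 × 1 = 6.39
  [1→2.5]: (12.78+10.01)/2 × 1.5 = 17.0925
  [2.5→3]: (10.01+8.51)/2 × 0.5 = 4.63
  [3→3.25]: (8.51+7.82)/2 × 0.25 = 2.04125
  [3.25→3.75]: (7.82+6.55)/2 × 0.5 = 3.5925
  Sum = 33.74625 mcg/mL·h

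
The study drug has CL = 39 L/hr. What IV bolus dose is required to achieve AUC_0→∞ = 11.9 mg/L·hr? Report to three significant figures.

Dose_iv = CL × AUC_0→∞
     = 39 × 11.9 = 464.1 mg

Dose = 464 mg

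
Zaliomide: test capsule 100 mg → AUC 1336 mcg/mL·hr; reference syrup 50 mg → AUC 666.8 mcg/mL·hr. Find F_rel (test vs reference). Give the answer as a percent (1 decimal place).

F_rel = 100.2%

F_rel = (AUC_test/D_test) / (AUC_ref/D_ref)
      = (1336/100) / (666.8/50)
      = 13.36 / 13.336 = 1.0018 = 100.18%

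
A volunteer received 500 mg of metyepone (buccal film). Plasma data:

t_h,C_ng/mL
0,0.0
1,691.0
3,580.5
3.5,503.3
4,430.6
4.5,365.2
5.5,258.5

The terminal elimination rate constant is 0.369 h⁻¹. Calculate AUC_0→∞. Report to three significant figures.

AUC = 3330 ng/mL·h

Trapezoidal AUC_0→5.5:
  [0→1]: (0.0+691.0)/2 × 1 = 345.5
  [1→3]: (691.0+580.5)/2 × 2 = 1271.5
  [3→3.5]: (580.5+503.3)/2 × 0.5 = 270.95
  [3.5→4]: (503.3+430.6)/2 × 0.5 = 233.475
  [4→4.5]: (430.6+365.2)/2 × 0.5 = 198.95
  [4.5→5.5]: (365.2+258.5)/2 × 1 = 311.85
  Sum = 2632.225 ng/mL·h
Extrapolated tail: C_last / k_e = 258.5 / 0.369 = 700.542
AUC_0→∞ = 2632.225 + 700.542 = 3332.767 ng/mL·h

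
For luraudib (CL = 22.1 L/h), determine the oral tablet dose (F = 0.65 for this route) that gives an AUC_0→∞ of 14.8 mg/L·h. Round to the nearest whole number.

Dose = CL × AUC_0→∞ / F
     = 22.1 × 14.8 / 0.65 = 503.2 mg

Dose = 503 mg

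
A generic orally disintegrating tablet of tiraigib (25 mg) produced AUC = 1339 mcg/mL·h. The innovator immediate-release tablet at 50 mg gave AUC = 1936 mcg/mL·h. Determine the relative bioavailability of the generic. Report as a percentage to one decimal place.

F_rel = 138.3%

F_rel = (AUC_test/D_test) / (AUC_ref/D_ref)
      = (1339/25) / (1936/50)
      = 53.56 / 38.72 = 1.3833 = 138.33%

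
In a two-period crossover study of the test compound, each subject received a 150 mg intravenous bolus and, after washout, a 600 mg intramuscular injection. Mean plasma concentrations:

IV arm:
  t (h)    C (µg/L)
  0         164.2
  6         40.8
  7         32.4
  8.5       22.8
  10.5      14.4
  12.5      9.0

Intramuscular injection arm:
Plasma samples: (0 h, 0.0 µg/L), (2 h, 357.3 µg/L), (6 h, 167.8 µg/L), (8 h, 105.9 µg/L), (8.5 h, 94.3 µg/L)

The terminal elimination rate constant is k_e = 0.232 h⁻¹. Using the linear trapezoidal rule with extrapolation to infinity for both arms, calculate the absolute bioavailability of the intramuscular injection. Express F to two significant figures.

F = 0.67

Trapezoidal AUC_0→12.5 (IV):
  [0→6]: (164.2+40.8)/2 × 6 = 615.0
  [6→7]: (40.8+32.4)/2 × 1 = 36.6
  [7→8.5]: (32.4+22.8)/2 × 1.5 = 41.4
  [8.5→10.5]: (22.8+14.4)/2 × 2 = 37.2
  [10.5→12.5]: (14.4+9.0)/2 × 2 = 23.4
  Sum = 753.6 µg/L·h
IV tail: 9.0/0.232 = 38.793; AUC_iv,0→∞ = 753.6 + 38.793 = 792.393 µg/L·h
Trapezoidal AUC_0→8.5 (intramuscular injection):
  [0→2]: (0.0+357.3)/2 × 2 = 357.3
  [2→6]: (357.3+167.8)/2 × 4 = 1050.2
  [6→8]: (167.8+105.9)/2 × 2 = 273.7
  [8→8.5]: (105.9+94.3)/2 × 0.5 = 50.05
  Sum = 1731.25 µg/L·h
intramuscular injection tail: 94.3/0.232 = 406.466; AUC_ev,0→∞ = 1731.25 + 406.466 = 2137.716 µg/L·h
F = (AUC_ev/D_ev)/(AUC_iv/D_iv) = (2137.716/600)/(792.393/150) = 3.56286/5.28262 = 0.6744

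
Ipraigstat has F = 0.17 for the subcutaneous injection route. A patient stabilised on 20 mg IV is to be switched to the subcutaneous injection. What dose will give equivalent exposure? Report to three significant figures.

D_subcutaneous = 118 mg

For equal systemic exposure: F × D_ev = D_iv
D_ev = D_iv / F = 20 / 0.17 = 117.647 mg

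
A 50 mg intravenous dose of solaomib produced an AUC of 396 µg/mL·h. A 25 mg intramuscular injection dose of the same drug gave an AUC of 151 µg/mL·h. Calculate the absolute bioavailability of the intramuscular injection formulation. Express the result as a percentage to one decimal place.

F = (AUC_ev / D_ev) / (AUC_iv / D_iv)
  = (151/25) / (396/50)
  = 6.04 / 7.92 = 0.7626
  = 76.26%

F = 76.3%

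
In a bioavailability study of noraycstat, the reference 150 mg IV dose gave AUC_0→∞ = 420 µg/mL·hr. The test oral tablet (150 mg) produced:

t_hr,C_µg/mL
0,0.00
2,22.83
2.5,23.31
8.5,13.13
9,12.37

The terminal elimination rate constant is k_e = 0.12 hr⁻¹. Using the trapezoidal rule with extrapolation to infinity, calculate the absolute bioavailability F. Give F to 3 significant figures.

F = 0.603

Trapezoidal AUC_0→9 (oral tablet):
  [0→2]: (0.00+22.83)/2 × 2 = 22.83
  [2→2.5]: (22.83+23.31)/2 × 0.5 = 11.535
  [2.5→8.5]: (23.31+13.13)/2 × 6 = 109.32
  [8.5→9]: (13.13+12.37)/2 × 0.5 = 6.375
  Sum = 150.06 µg/mL·hr
Tail: C_last/k_e = 12.37/0.12 = 103.083
AUC_0→∞ (oral tablet) = 150.06 + 103.083 = 253.143 µg/mL·hr
F = (AUC_ev/D_ev)/(AUC_iv/D_iv) = (253.143/150)/(420/150) = 1.68762/2.8 = 0.6027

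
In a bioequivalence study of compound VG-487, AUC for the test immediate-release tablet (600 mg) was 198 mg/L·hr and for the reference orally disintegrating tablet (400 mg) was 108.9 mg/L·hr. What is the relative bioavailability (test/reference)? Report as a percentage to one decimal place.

F_rel = 121.2%

F_rel = (AUC_test/D_test) / (AUC_ref/D_ref)
      = (198/600) / (108.9/400)
      = 0.33 / 0.27225 = 1.2121 = 121.21%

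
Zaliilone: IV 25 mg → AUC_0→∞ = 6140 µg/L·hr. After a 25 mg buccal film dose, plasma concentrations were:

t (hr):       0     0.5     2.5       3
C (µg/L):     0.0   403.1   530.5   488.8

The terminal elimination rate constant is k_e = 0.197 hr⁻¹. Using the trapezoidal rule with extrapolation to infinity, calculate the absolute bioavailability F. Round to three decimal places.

F = 0.614

Trapezoidal AUC_0→3 (buccal film):
  [0→0.5]: (0.0+403.1)/2 × 0.5 = 100.775
  [0.5→2.5]: (403.1+530.5)/2 × 2 = 933.6
  [2.5→3]: (530.5+488.8)/2 × 0.5 = 254.825
  Sum = 1289.2 µg/L·hr
Tail: C_last/k_e = 488.8/0.197 = 2481.218
AUC_0→∞ (buccal film) = 1289.2 + 2481.218 = 3770.418 µg/L·hr
F = (AUC_ev/D_ev)/(AUC_iv/D_iv) = (3770.418/25)/(6140/25) = 150.81672/245.6 = 0.6141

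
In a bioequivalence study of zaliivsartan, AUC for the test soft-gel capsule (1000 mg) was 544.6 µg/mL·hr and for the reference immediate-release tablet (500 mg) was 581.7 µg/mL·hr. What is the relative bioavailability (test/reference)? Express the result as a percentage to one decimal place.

F_rel = (AUC_test/D_test) / (AUC_ref/D_ref)
      = (544.6/1000) / (581.7/500)
      = 0.5446 / 1.1634 = 0.4681 = 46.81%

F_rel = 46.8%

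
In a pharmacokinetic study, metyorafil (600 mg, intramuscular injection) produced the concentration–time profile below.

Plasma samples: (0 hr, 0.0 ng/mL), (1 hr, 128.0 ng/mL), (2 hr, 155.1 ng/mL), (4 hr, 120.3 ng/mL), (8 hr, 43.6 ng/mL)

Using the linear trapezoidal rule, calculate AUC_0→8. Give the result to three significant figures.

Trapezoidal AUC_0→8:
  [0→1]: (0.0+128.0)/2 × 1 = 64.0
  [1→2]: (128.0+155.1)/2 × 1 = 141.55
  [2→4]: (155.1+120.3)/2 × 2 = 275.4
  [4→8]: (120.3+43.6)/2 × 4 = 327.8
  Sum = 808.75 ng/mL·hr

AUC = 809 ng/mL·hr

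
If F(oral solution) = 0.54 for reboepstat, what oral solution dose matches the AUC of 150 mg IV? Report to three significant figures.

For equal systemic exposure: F × D_ev = D_iv
D_ev = D_iv / F = 150 / 0.54 = 277.778 mg

D_oral = 278 mg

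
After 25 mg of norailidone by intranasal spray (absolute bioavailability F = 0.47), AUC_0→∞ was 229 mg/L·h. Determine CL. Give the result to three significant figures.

CL = 0.0513 L/h

CL = F × Dose / AUC_0→∞
   = 0.47 × 25 / 229 = 0.05131 L/h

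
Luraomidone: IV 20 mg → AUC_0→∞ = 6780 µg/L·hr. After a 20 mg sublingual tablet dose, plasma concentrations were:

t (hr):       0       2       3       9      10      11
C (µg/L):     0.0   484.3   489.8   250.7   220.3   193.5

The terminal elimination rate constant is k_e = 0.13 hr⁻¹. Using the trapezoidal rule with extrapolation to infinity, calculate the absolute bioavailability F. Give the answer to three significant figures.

Trapezoidal AUC_0→11 (sublingual tablet):
  [0→2]: (0.0+484.3)/2 × 2 = 484.3
  [2→3]: (484.3+489.8)/2 × 1 = 487.05
  [3→9]: (489.8+250.7)/2 × 6 = 2221.5
  [9→10]: (250.7+220.3)/2 × 1 = 235.5
  [10→11]: (220.3+193.5)/2 × 1 = 206.9
  Sum = 3635.25 µg/L·hr
Tail: C_last/k_e = 193.5/0.13 = 1488.462
AUC_0→∞ (sublingual tablet) = 3635.25 + 1488.462 = 5123.712 µg/L·hr
F = (AUC_ev/D_ev)/(AUC_iv/D_iv) = (5123.712/20)/(6780/20) = 256.1856/339 = 0.7557

F = 0.756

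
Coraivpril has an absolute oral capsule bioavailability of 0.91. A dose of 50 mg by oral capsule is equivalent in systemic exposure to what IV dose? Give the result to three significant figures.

D_iv = 45.5 mg

Systemic exposure from an extravascular dose = F × D_ev, so the equivalent IV dose is F × D_ev.
D_iv = F × D_ev = 0.91 × 50 = 45.5 mg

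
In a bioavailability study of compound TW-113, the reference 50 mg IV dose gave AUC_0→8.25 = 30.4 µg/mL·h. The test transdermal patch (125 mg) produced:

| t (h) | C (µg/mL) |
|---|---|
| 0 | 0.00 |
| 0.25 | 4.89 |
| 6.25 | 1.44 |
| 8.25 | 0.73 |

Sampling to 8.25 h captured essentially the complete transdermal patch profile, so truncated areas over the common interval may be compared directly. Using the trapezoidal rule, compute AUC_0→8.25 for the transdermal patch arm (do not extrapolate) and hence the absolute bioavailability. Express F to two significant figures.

F = 0.29

Trapezoidal AUC_0→8.25 (transdermal patch):
  [0→0.25]: (0.00+4.89)/2 × 0.25 = 0.61125
  [0.25→6.25]: (4.89+1.44)/2 × 6 = 18.99
  [6.25→8.25]: (1.44+0.73)/2 × 2 = 2.17
  Sum = 21.77125 µg/mL·h
F = (AUC_ev/D_ev)/(AUC_iv/D_iv) = (21.77125/125)/(30.4/50) = 0.17417/0.608 = 0.2865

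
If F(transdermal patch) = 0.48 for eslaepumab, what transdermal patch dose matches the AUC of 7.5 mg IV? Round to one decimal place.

D_transdermal = 15.6 mg

For equal systemic exposure: F × D_ev = D_iv
D_ev = D_iv / F = 7.5 / 0.48 = 15.625 mg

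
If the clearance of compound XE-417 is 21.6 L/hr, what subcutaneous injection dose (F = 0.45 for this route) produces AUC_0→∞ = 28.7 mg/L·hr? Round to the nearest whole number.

Dose = CL × AUC_0→∞ / F
     = 21.6 × 28.7 / 0.45 = 1377.6 mg

Dose = 1378 mg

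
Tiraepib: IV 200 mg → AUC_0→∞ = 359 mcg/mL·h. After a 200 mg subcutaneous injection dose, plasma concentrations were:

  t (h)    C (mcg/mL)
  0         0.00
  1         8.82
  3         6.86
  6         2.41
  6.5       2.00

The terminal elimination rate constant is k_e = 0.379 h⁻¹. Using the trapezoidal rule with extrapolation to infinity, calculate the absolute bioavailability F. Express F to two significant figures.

F = 0.11

Trapezoidal AUC_0→6.5 (subcutaneous injection):
  [0→1]: (0.00+8.82)/2 × 1 = 4.41
  [1→3]: (8.82+6.86)/2 × 2 = 15.68
  [3→6]: (6.86+2.41)/2 × 3 = 13.905
  [6→6.5]: (2.41+2.00)/2 × 0.5 = 1.1025
  Sum = 35.0975 mcg/mL·h
Tail: C_last/k_e = 2.00/0.379 = 5.277
AUC_0→∞ (subcutaneous injection) = 35.0975 + 5.277 = 40.3745 mcg/mL·h
F = (AUC_ev/D_ev)/(AUC_iv/D_iv) = (40.3745/200)/(359/200) = 0.2018725/1.795 = 0.1125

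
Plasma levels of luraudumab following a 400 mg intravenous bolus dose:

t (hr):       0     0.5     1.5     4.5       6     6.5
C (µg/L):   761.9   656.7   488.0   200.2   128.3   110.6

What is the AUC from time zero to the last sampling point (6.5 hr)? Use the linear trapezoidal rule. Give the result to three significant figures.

AUC = 2270 µg/L·hr

Trapezoidal AUC_0→6.5:
  [0→0.5]: (761.9+656.7)/2 × 0.5 = 354.65
  [0.5→1.5]: (656.7+488.0)/2 × 1 = 572.35
  [1.5→4.5]: (488.0+200.2)/2 × 3 = 1032.3
  [4.5→6]: (200.2+128.3)/2 × 1.5 = 246.375
  [6→6.5]: (128.3+110.6)/2 × 0.5 = 59.725
  Sum = 2265.4 µg/L·hr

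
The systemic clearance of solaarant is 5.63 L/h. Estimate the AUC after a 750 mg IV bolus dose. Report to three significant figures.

AUC = 133 mg/L·h

AUC_0→∞ = Dose_iv / CL
        = 750 / 5.63 = 133.215 mg/L·h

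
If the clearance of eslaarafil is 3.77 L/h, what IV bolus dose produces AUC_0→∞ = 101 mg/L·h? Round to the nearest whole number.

Dose_iv = CL × AUC_0→∞
     = 3.77 × 101 = 380.77 mg

Dose = 381 mg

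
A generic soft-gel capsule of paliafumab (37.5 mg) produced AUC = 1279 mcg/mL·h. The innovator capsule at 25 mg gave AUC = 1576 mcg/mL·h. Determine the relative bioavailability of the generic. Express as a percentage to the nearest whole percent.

F_rel = 54%

F_rel = (AUC_test/D_test) / (AUC_ref/D_ref)
      = (1279/37.5) / (1576/25)
      = 34.1067 / 63.04 = 0.5410 = 54.10%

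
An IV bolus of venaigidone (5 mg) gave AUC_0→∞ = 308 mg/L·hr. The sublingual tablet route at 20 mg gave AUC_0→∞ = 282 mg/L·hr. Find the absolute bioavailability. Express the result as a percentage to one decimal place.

F = (AUC_ev / D_ev) / (AUC_iv / D_iv)
  = (282/20) / (308/5)
  = 14.1 / 61.6 = 0.2289
  = 22.89%

F = 22.9%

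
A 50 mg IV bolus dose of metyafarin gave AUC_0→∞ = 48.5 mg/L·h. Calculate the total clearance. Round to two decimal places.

CL = Dose_iv / AUC_0→∞
   = 50 / 48.5 = 1.03093 L/h

CL = 1.03 L/h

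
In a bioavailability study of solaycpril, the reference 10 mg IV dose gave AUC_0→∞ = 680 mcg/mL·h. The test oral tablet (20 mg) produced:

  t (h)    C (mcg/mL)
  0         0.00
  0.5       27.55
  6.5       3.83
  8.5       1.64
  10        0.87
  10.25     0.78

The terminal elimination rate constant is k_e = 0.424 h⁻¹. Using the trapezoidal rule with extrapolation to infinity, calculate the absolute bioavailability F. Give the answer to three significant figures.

Trapezoidal AUC_0→10.25 (oral tablet):
  [0→0.5]: (0.00+27.55)/2 × 0.5 = 6.8875
  [0.5→6.5]: (27.55+3.83)/2 × 6 = 94.14
  [6.5→8.5]: (3.83+1.64)/2 × 2 = 5.47
  [8.5→10]: (1.64+0.87)/2 × 1.5 = 1.8825
  [10→10.25]: (0.87+0.78)/2 × 0.25 = 0.20625
  Sum = 108.58625 mcg/mL·h
Tail: C_last/k_e = 0.78/0.424 = 1.840
AUC_0→∞ (oral tablet) = 108.58625 + 1.840 = 110.42625 mcg/mL·h
F = (AUC_ev/D_ev)/(AUC_iv/D_iv) = (110.42625/20)/(680/10) = 5.5213125/68 = 0.0812

F = 0.0812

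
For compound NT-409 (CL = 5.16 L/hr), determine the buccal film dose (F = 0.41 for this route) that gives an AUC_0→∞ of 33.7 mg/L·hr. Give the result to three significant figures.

Dose = CL × AUC_0→∞ / F
     = 5.16 × 33.7 / 0.41 = 424.127 mg

Dose = 424 mg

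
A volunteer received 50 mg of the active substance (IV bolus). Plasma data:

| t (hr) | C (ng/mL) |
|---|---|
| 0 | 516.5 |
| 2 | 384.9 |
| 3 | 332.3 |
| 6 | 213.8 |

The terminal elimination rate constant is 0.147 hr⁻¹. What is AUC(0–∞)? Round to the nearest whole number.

AUC = 3534 ng/mL·hr

Trapezoidal AUC_0→6:
  [0→2]: (516.5+384.9)/2 × 2 = 901.4
  [2→3]: (384.9+332.3)/2 × 1 = 358.6
  [3→6]: (332.3+213.8)/2 × 3 = 819.15
  Sum = 2079.15 ng/mL·hr
Extrapolated tail: C_last / k_e = 213.8 / 0.147 = 1454.422
AUC_0→∞ = 2079.15 + 1454.422 = 3533.572 ng/mL·hr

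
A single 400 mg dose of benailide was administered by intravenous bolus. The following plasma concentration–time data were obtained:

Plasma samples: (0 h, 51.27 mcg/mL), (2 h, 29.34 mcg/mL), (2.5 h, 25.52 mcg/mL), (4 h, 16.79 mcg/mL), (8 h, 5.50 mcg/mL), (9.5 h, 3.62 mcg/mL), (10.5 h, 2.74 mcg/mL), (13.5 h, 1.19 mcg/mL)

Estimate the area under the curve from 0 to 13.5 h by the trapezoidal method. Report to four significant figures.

Trapezoidal AUC_0→13.5:
  [0→2]: (51.27+29.34)/2 × 2 = 80.61
  [2→2.5]: (29.34+25.52)/2 × 0.5 = 13.715
  [2.5→4]: (25.52+16.79)/2 × 1.5 = 31.7325
  [4→8]: (16.79+5.50)/2 × 4 = 44.58
  [8→9.5]: (5.50+3.62)/2 × 1.5 = 6.84
  [9.5→10.5]: (3.62+2.74)/2 × 1 = 3.18
  [10.5→13.5]: (2.74+1.19)/2 × 3 = 5.895
  Sum = 186.5525 mcg/mL·h

AUC = 186.6 mcg/mL·h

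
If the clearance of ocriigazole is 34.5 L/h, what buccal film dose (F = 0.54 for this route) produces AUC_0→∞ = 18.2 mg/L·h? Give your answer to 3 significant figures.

Dose = 1160 mg

Dose = CL × AUC_0→∞ / F
     = 34.5 × 18.2 / 0.54 = 1162.78 mg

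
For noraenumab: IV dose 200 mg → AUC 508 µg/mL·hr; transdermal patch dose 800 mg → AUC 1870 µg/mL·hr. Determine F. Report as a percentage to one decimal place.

F = (AUC_ev / D_ev) / (AUC_iv / D_iv)
  = (1870/800) / (508/200)
  = 2.3375 / 2.54 = 0.9203
  = 92.03%

F = 92.0%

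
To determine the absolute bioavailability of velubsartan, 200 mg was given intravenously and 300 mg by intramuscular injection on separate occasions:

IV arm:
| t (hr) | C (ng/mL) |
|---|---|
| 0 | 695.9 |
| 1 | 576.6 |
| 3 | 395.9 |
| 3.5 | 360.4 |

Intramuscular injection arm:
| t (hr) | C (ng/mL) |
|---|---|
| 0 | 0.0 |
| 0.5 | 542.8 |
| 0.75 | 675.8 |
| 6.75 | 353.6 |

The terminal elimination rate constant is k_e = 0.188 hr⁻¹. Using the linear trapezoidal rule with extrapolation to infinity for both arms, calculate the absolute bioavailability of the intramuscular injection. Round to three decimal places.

Trapezoidal AUC_0→3.5 (IV):
  [0→1]: (695.9+576.6)/2 × 1 = 636.25
  [1→3]: (576.6+395.9)/2 × 2 = 972.5
  [3→3.5]: (395.9+360.4)/2 × 0.5 = 189.075
  Sum = 1797.825 ng/mL·hr
IV tail: 360.4/0.188 = 1917.021; AUC_iv,0→∞ = 1797.825 + 1917.021 = 3714.846 ng/mL·hr
Trapezoidal AUC_0→6.75 (intramuscular injection):
  [0→0.5]: (0.0+542.8)/2 × 0.5 = 135.7
  [0.5→0.75]: (542.8+675.8)/2 × 0.25 = 152.325
  [0.75→6.75]: (675.8+353.6)/2 × 6 = 3088.2
  Sum = 3376.225 ng/mL·hr
intramuscular injection tail: 353.6/0.188 = 1880.851; AUC_ev,0→∞ = 3376.225 + 1880.851 = 5257.076 ng/mL·hr
F = (AUC_ev/D_ev)/(AUC_iv/D_iv) = (5257.076/300)/(3714.846/200) = 17.5236/18.57423 = 0.9434

F = 0.943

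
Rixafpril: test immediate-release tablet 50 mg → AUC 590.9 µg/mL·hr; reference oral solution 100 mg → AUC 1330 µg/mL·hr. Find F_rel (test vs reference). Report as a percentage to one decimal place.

F_rel = (AUC_test/D_test) / (AUC_ref/D_ref)
      = (590.9/50) / (1330/100)
      = 11.818 / 13.3 = 0.8886 = 88.86%

F_rel = 88.9%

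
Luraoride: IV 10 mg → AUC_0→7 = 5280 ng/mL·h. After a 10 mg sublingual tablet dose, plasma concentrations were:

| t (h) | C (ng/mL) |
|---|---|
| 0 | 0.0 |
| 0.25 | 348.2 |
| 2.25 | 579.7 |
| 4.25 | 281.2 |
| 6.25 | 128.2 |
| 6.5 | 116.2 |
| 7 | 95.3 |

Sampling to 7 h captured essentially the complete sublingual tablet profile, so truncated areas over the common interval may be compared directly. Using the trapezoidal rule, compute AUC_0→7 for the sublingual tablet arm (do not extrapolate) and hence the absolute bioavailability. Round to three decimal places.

F = 0.440

Trapezoidal AUC_0→7 (sublingual tablet):
  [0→0.25]: (0.0+348.2)/2 × 0.25 = 43.525
  [0.25→2.25]: (348.2+579.7)/2 × 2 = 927.9
  [2.25→4.25]: (579.7+281.2)/2 × 2 = 860.9
  [4.25→6.25]: (281.2+128.2)/2 × 2 = 409.4
  [6.25→6.5]: (128.2+116.2)/2 × 0.25 = 30.55
  [6.5→7]: (116.2+95.3)/2 × 0.5 = 52.875
  Sum = 2325.15 ng/mL·h
F = (AUC_ev/D_ev)/(AUC_iv/D_iv) = (2325.15/10)/(5280/10) = 232.515/528 = 0.4404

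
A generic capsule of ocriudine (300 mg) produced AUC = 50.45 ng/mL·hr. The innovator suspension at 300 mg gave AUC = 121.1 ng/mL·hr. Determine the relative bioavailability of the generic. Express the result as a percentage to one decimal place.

F_rel = 41.7%

F_rel = (AUC_test/D_test) / (AUC_ref/D_ref)
      = (50.45/300) / (121.1/300)
      = 0.168167 / 0.403667 = 0.4166 = 41.66%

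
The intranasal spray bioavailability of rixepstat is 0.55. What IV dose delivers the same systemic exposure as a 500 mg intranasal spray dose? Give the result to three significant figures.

D_iv = 275 mg

Systemic exposure from an extravascular dose = F × D_ev, so the equivalent IV dose is F × D_ev.
D_iv = F × D_ev = 0.55 × 500 = 275 mg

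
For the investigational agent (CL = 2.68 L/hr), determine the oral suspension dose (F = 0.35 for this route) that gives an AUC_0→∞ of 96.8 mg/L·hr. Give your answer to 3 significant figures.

Dose = 741 mg

Dose = CL × AUC_0→∞ / F
     = 2.68 × 96.8 / 0.35 = 741.211 mg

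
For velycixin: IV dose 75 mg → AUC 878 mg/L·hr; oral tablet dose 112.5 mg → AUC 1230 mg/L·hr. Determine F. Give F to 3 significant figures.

F = 0.934

F = (AUC_ev / D_ev) / (AUC_iv / D_iv)
  = (1230/112.5) / (878/75)
  = 10.9333 / 11.7067 = 0.9339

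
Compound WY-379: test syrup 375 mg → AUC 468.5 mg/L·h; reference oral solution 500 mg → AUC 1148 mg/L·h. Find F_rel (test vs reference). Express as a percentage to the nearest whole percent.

F_rel = (AUC_test/D_test) / (AUC_ref/D_ref)
      = (468.5/375) / (1148/500)
      = 1.24933 / 2.296 = 0.5441 = 54.41%

F_rel = 54%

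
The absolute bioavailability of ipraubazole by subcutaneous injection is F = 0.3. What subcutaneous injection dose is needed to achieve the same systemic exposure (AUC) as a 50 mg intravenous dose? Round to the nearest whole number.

D_subcutaneous = 167 mg

For equal systemic exposure: F × D_ev = D_iv
D_ev = D_iv / F = 50 / 0.3 = 166.667 mg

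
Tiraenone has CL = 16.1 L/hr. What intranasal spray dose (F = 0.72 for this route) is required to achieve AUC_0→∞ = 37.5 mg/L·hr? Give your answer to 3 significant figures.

Dose = CL × AUC_0→∞ / F
     = 16.1 × 37.5 / 0.72 = 838.542 mg

Dose = 839 mg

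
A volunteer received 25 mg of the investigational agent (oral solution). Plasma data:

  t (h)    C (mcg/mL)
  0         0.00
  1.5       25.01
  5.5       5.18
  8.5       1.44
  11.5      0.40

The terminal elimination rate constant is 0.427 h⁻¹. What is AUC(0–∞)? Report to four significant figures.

AUC = 92.76 mcg/mL·h

Trapezoidal AUC_0→11.5:
  [0→1.5]: (0.00+25.01)/2 × 1.5 = 18.7575
  [1.5→5.5]: (25.01+5.18)/2 × 4 = 60.38
  [5.5→8.5]: (5.18+1.44)/2 × 3 = 9.93
  [8.5→11.5]: (1.44+0.40)/2 × 3 = 2.76
  Sum = 91.8275 mcg/mL·h
Extrapolated tail: C_last / k_e = 0.40 / 0.427 = 0.937
AUC_0→∞ = 91.8275 + 0.937 = 92.7645 mcg/mL·h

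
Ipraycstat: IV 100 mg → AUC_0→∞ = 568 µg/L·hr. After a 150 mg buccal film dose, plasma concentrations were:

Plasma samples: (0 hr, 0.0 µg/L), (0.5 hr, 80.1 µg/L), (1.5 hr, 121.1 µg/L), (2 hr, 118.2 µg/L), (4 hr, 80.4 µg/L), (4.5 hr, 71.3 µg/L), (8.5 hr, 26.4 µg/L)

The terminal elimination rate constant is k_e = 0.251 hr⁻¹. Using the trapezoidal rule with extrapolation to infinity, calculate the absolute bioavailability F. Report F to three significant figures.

F = 0.842

Trapezoidal AUC_0→8.5 (buccal film):
  [0→0.5]: (0.0+80.1)/2 × 0.5 = 20.025
  [0.5→1.5]: (80.1+121.1)/2 × 1 = 100.6
  [1.5→2]: (121.1+118.2)/2 × 0.5 = 59.825
  [2→4]: (118.2+80.4)/2 × 2 = 198.6
  [4→4.5]: (80.4+71.3)/2 × 0.5 = 37.925
  [4.5→8.5]: (71.3+26.4)/2 × 4 = 195.4
  Sum = 612.375 µg/L·hr
Tail: C_last/k_e = 26.4/0.251 = 105.179
AUC_0→∞ (buccal film) = 612.375 + 105.179 = 717.554 µg/L·hr
F = (AUC_ev/D_ev)/(AUC_iv/D_iv) = (717.554/150)/(568/100) = 4.78369/5.68 = 0.8422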